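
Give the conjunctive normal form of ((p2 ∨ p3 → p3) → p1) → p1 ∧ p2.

((p2 ∨ p3 → p3) → p1) → p1 ∧ p2
= ¬((p2 ∨ p3 → p3) → p1) ∨ p1 ∧ p2   — eliminate →
= ¬(¬(p2 ∨ p3 → p3) ∨ p1) ∨ p1 ∧ p2   — eliminate →
= ¬(¬(¬(p2 ∨ p3) ∨ p3) ∨ p1) ∨ p1 ∧ p2   — eliminate →
= ¬¬(¬(p2 ∨ p3) ∨ p3) ∧ ¬p1 ∨ p1 ∧ p2   — De Morgan
= (¬(p2 ∨ p3) ∨ p3) ∧ ¬p1 ∨ p1 ∧ p2   — double negation
= (¬p2 ∧ ¬p3 ∨ p3) ∧ ¬p1 ∨ p1 ∧ p2   — De Morgan
= (¬p2 ∨ p3 ∨ p1) ∧ (¬p2 ∨ p3 ∨ p2) ∧ (¬p3 ∨ p3 ∨ p1) ∧ (¬p3 ∨ p3 ∨ p2) ∧ (¬p1 ∨ p1) ∧ (¬p1 ∨ p2)   — distribute ∨ over ∧
= (¬p2 ∨ p3 ∨ p1) ∧ (¬p1 ∨ p2)   — simplify

(¬p2 ∨ p3 ∨ p1) ∧ (¬p1 ∨ p2)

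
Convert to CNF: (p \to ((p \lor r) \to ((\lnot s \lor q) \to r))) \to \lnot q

(p \lor \lnot q) \land (\lnot r \lor \lnot q)

(p \to ((p \lor r) \to ((\lnot s \lor q) \to r))) \to \lnot q
= \lnot (p \to ((p \lor r) \to ((\lnot s \lor q) \to r))) \lor \lnot q   — eliminate \to
= \lnot (\lnot p \lor ((p \lor r) \to ((\lnot s \lor q) \to r))) \lor \lnot q   — eliminate \to
= \lnot (\lnot p \lor \lnot (p \lor r) \lor ((\lnot s \lor q) \to r)) \lor \lnot q   — eliminate \to
= \lnot (\lnot p \lor \lnot (p \lor r) \lor \lnot (\lnot s \lor q) \lor r) \lor \lnot q   — eliminate \to
= (\lnot \lnot p \land \lnot \lnot (p \lor r) \land \lnot \lnot (\lnot s \lor q) \land \lnot r) \lor \lnot q   — De Morgan
= (p \land \lnot \lnot (p \lor r) \land \lnot \lnot (\lnot s \lor q) \land \lnot r) \lor \lnot q   — double negation
= (p \land (p \lor r) \land \lnot \lnot (\lnot s \lor q) \land \lnot r) \lor \lnot q   — double negation
= (p \land (p \lor r) \land (\lnot s \lor q) \land \lnot r) \lor \lnot q   — double negation
= (p \lor \lnot q) \land (p \lor r \lor \lnot q) \land (\lnot s \lor q \lor \lnot q) \land (\lnot r \lor \lnot q)   — distribute \lor over \land
= (p \lor \lnot q) \land (\lnot r \lor \lnot q)   — simplify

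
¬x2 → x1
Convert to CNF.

¬x2 → x1
= ¬¬x2 ∨ x1   — eliminate →
= x2 ∨ x1   — double negation

x2 ∨ x1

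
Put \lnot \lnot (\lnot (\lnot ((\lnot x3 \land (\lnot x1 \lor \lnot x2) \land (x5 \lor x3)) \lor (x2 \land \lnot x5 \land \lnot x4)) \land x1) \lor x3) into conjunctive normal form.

\lnot \lnot (\lnot (\lnot ((\lnot x3 \land (\lnot x1 \lor \lnot x2) \land (x5 \lor x3)) \lor (x2 \land \lnot x5 \land \lnot x4)) \land x1) \lor x3)
≡ \lnot (\lnot ((\lnot x3 \land (\lnot x1 \lor \lnot x2) \land (x5 \lor x3)) \lor (x2 \land \lnot x5 \land \lnot x4)) \land x1) \lor x3
≡ \lnot \lnot ((\lnot x3 \land (\lnot x1 \lor \lnot x2) \land (x5 \lor x3)) \lor (x2 \land \lnot x5 \land \lnot x4)) \lor \lnot x1 \lor x3
≡ (\lnot x3 \land (\lnot x1 \lor \lnot x2) \land (x5 \lor x3)) \lor (x2 \land \lnot x5 \land \lnot x4) \lor \lnot x1 \lor x3
≡ (\lnot x3 \lor x2 \lor \lnot x1 \lor x3) \land (\lnot x3 \lor \lnot x5 \lor \lnot x1 \lor x3) \land (\lnot x3 \lor \lnot x4 \lor \lnot x1 \lor x3) \land (\lnot x1 \lor \lnot x2 \lor x2 \lor \lnot x1 \lor x3) \land (\lnot x1 \lor \lnot x2 \lor \lnot x5 \lor \lnot x1 \lor x3) \land (\lnot x1 \lor \lnot x2 \lor \lnot x4 \lor \lnot x1 \lor x3) \land (x5 \lor x3 \lor x2 \lor \lnot x1 \lor x3) \land (x5 \lor x3 \lor \lnot x5 \lor \lnot x1 \lor x3) \land (x5 \lor x3 \lor \lnot x4 \lor \lnot x1 \lor x3)
≡ (\lnot x1 \lor \lnot x2 \lor \lnot x5 \lor x3) \land (\lnot x1 \lor \lnot x2 \lor \lnot x4 \lor x3) \land (x5 \lor x3 \lor x2 \lor \lnot x1) \land (x5 \lor x3 \lor \lnot x4 \lor \lnot x1)

(\lnot x1 \lor \lnot x2 \lor \lnot x5 \lor x3) \land (\lnot x1 \lor \lnot x2 \lor \lnot x4 \lor x3) \land (x5 \lor x3 \lor x2 \lor \lnot x1) \land (x5 \lor x3 \lor \lnot x4 \lor \lnot x1)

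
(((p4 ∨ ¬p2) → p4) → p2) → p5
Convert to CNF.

(p2 ∨ p4 ∨ p5) ∧ (¬p2 ∨ p5)

(((p4 ∨ ¬p2) → p4) → p2) → p5
= ¬(((p4 ∨ ¬p2) → p4) → p2) ∨ p5   [eliminate →]
= ¬(¬((p4 ∨ ¬p2) → p4) ∨ p2) ∨ p5   [eliminate →]
= ¬(¬(¬(p4 ∨ ¬p2) ∨ p4) ∨ p2) ∨ p5   [eliminate →]
= (¬¬(¬(p4 ∨ ¬p2) ∨ p4) ∧ ¬p2) ∨ p5   [De Morgan]
= ((¬(p4 ∨ ¬p2) ∨ p4) ∧ ¬p2) ∨ p5   [double negation]
= (((¬p4 ∧ ¬¬p2) ∨ p4) ∧ ¬p2) ∨ p5   [De Morgan]
= (((¬p4 ∧ p2) ∨ p4) ∧ ¬p2) ∨ p5   [double negation]
= (¬p4 ∨ p4 ∨ p5) ∧ (p2 ∨ p4 ∨ p5) ∧ (¬p2 ∨ p5)   [distribute ∨ over ∧]
= (p2 ∨ p4 ∨ p5) ∧ (¬p2 ∨ p5)   [simplify]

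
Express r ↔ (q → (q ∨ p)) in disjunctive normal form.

(¬q ∧ r) ∨ (q ∧ r) ∨ (p ∧ r)

r ↔ (q → (q ∨ p))
⇔ (r → (q → (q ∨ p))) ∧ ((q → (q ∨ p)) → r)
⇔ (¬r ∨ (q → (q ∨ p))) ∧ ((q → (q ∨ p)) → r)
⇔ (¬r ∨ ¬q ∨ q ∨ p) ∧ ((q → (q ∨ p)) → r)
⇔ (¬r ∨ ¬q ∨ q ∨ p) ∧ (¬(q → (q ∨ p)) ∨ r)
⇔ (¬r ∨ ¬q ∨ q ∨ p) ∧ (¬(¬q ∨ q ∨ p) ∨ r)
⇔ (¬r ∨ ¬q ∨ q ∨ p) ∧ ((¬¬q ∧ ¬q ∧ ¬p) ∨ r)
⇔ (¬r ∨ ¬q ∨ q ∨ p) ∧ ((q ∧ ¬q ∧ ¬p) ∨ r)
⇔ (¬r ∧ q ∧ ¬q ∧ ¬p) ∨ (¬r ∧ r) ∨ (¬q ∧ q ∧ ¬q ∧ ¬p) ∨ (¬q ∧ r) ∨ (q ∧ q ∧ ¬q ∧ ¬p) ∨ (q ∧ r) ∨ (p ∧ q ∧ ¬q ∧ ¬p) ∨ (p ∧ r)
⇔ (¬q ∧ r) ∨ (q ∧ r) ∨ (p ∧ r)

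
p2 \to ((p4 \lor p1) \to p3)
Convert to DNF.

p2 \to ((p4 \lor p1) \to p3)
= \lnot p2 \lor ((p4 \lor p1) \to p3)   (eliminate \to)
= \lnot p2 \lor \lnot (p4 \lor p1) \lor p3   (eliminate \to)
= \lnot p2 \lor (\lnot p4 \land \lnot p1) \lor p3   (De Morgan)

\lnot p2 \lor (\lnot p4 \land \lnot p1) \lor p3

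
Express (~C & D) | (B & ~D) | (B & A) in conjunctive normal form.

(~C | B) & (~C | ~D | A) & (D | B)

(~C & D) | (B & ~D) | (B & A)
= (~C | B | B) & (~C | B | A) & (~C | ~D | B) & (~C | ~D | A) & (D | B | B) & (D | B | A) & (D | ~D | B) & (D | ~D | A)   [distribute | over &]
= (~C | B) & (~C | ~D | A) & (D | B)   [simplify]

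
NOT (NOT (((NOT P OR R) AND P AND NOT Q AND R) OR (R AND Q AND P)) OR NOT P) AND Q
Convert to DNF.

R AND Q AND P

NOT (NOT (((NOT P OR R) AND P AND NOT Q AND R) OR (R AND Q AND P)) OR NOT P) AND Q
≡ NOT NOT (((NOT P OR R) AND P AND NOT Q AND R) OR (R AND Q AND P)) AND NOT NOT P AND Q   — De Morgan
≡ (((NOT P OR R) AND P AND NOT Q AND R) OR (R AND Q AND P)) AND NOT NOT P AND Q   — double negation
≡ (((NOT P OR R) AND P AND NOT Q AND R) OR (R AND Q AND P)) AND P AND Q   — double negation
≡ (NOT P AND P AND NOT Q AND R AND P AND Q) OR (R AND P AND NOT Q AND R AND P AND Q) OR (R AND Q AND P AND P AND Q)   — distribute AND over OR
≡ R AND Q AND P   — simplify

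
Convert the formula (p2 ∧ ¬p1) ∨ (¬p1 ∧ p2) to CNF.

(p2 ∧ ¬p1) ∨ (¬p1 ∧ p2)
⇔ (p2 ∨ ¬p1) ∧ (p2 ∨ p2) ∧ (¬p1 ∨ ¬p1) ∧ (¬p1 ∨ p2)
⇔ p2 ∧ ¬p1

p2 ∧ ¬p1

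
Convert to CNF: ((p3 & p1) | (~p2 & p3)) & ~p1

((p3 & p1) | (~p2 & p3)) & ~p1
= (p3 | ~p2) & (p3 | p3) & (p1 | ~p2) & (p1 | p3) & ~p1   [distribute | over &]
= p3 & (p1 | ~p2) & ~p1   [simplify]

p3 & (p1 | ~p2) & ~p1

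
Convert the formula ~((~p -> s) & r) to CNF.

(~p | ~r) & (~s | ~r)

~((~p -> s) & r)
≡ ~((~~p | s) & r)   [eliminate ->]
≡ ~(~~p | s) | ~r   [De Morgan]
≡ (~~~p & ~s) | ~r   [De Morgan]
≡ (~p & ~s) | ~r   [double negation]
≡ (~p | ~r) & (~s | ~r)   [distribute | over &]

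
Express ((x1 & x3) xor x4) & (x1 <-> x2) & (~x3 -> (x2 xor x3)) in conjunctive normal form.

(x1 | x4) & (x3 | x4) & (~x1 | ~x3 | ~x4) & (~x1 | x2) & (~x2 | x1) & (x3 | x2)

((x1 & x3) xor x4) & (x1 <-> x2) & (~x3 -> (x2 xor x3))
⇔ ((x1 & x3) | x4) & ~(x1 & x3 & x4) & (x1 <-> x2) & (~x3 -> (x2 xor x3))   — expand xor
⇔ ((x1 & x3) | x4) & ~(x1 & x3 & x4) & (x1 -> x2) & (x2 -> x1) & (~x3 -> (x2 xor x3))   — eliminate <->
⇔ ((x1 & x3) | x4) & ~(x1 & x3 & x4) & (~x1 | x2) & (x2 -> x1) & (~x3 -> (x2 xor x3))   — eliminate ->
⇔ ((x1 & x3) | x4) & ~(x1 & x3 & x4) & (~x1 | x2) & (~x2 | x1) & (~x3 -> (x2 xor x3))   — eliminate ->
⇔ ((x1 & x3) | x4) & ~(x1 & x3 & x4) & (~x1 | x2) & (~x2 | x1) & (~~x3 | (x2 xor x3))   — eliminate ->
⇔ ((x1 & x3) | x4) & ~(x1 & x3 & x4) & (~x1 | x2) & (~x2 | x1) & (~~x3 | ((x2 | x3) & ~(x2 & x3)))   — expand xor
⇔ ((x1 & x3) | x4) & (~x1 | ~x3 | ~x4) & (~x1 | x2) & (~x2 | x1) & (~~x3 | ((x2 | x3) & ~(x2 & x3)))   — De Morgan
⇔ ((x1 & x3) | x4) & (~x1 | ~x3 | ~x4) & (~x1 | x2) & (~x2 | x1) & (x3 | ((x2 | x3) & ~(x2 & x3)))   — double negation
⇔ ((x1 & x3) | x4) & (~x1 | ~x3 | ~x4) & (~x1 | x2) & (~x2 | x1) & (x3 | ((x2 | x3) & (~x2 | ~x3)))   — De Morgan
⇔ (x1 | x4) & (x3 | x4) & (~x1 | ~x3 | ~x4) & (~x1 | x2) & (~x2 | x1) & (x3 | x2 | x3) & (x3 | ~x2 | ~x3)   — distribute | over &
⇔ (x1 | x4) & (x3 | x4) & (~x1 | ~x3 | ~x4) & (~x1 | x2) & (~x2 | x1) & (x3 | x2)   — simplify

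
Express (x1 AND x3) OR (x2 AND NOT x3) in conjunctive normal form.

(x1 OR x2) AND (x1 OR NOT x3) AND (x3 OR x2)

(x1 AND x3) OR (x2 AND NOT x3)
⇔ (x1 OR x2) AND (x1 OR NOT x3) AND (x3 OR x2) AND (x3 OR NOT x3)   [distribute OR over AND]
⇔ (x1 OR x2) AND (x1 OR NOT x3) AND (x3 OR x2)   [simplify]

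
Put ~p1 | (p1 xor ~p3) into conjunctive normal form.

~p1 | (p1 xor ~p3)
≡ ~p1 | ((p1 | ~p3) & ~(p1 & ~p3))   [expand xor]
≡ ~p1 | ((p1 | ~p3) & (~p1 | ~~p3))   [De Morgan]
≡ ~p1 | ((p1 | ~p3) & (~p1 | p3))   [double negation]
≡ (~p1 | p1 | ~p3) & (~p1 | ~p1 | p3)   [distribute | over &]
≡ ~p1 | p3   [simplify]

~p1 | p3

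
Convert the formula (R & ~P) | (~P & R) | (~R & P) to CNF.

(R | P) & (~P | ~R)

(R & ~P) | (~P & R) | (~R & P)
≡ (R | ~P | ~R) & (R | ~P | P) & (R | R | ~R) & (R | R | P) & (~P | ~P | ~R) & (~P | ~P | P) & (~P | R | ~R) & (~P | R | P)   [distribute | over &]
≡ (R | P) & (~P | ~R)   [simplify]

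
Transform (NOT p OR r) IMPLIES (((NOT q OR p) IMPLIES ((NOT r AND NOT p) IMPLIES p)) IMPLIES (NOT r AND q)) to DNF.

(NOT p OR r) IMPLIES (((NOT q OR p) IMPLIES ((NOT r AND NOT p) IMPLIES p)) IMPLIES (NOT r AND q))
⇔ NOT (NOT p OR r) OR (((NOT q OR p) IMPLIES ((NOT r AND NOT p) IMPLIES p)) IMPLIES (NOT r AND q))   (eliminate IMPLIES)
⇔ NOT (NOT p OR r) OR NOT ((NOT q OR p) IMPLIES ((NOT r AND NOT p) IMPLIES p)) OR (NOT r AND q)   (eliminate IMPLIES)
⇔ NOT (NOT p OR r) OR NOT (NOT (NOT q OR p) OR ((NOT r AND NOT p) IMPLIES p)) OR (NOT r AND q)   (eliminate IMPLIES)
⇔ NOT (NOT p OR r) OR NOT (NOT (NOT q OR p) OR NOT (NOT r AND NOT p) OR p) OR (NOT r AND q)   (eliminate IMPLIES)
⇔ (NOT NOT p AND NOT r) OR NOT (NOT (NOT q OR p) OR NOT (NOT r AND NOT p) OR p) OR (NOT r AND q)   (De Morgan)
⇔ (p AND NOT r) OR NOT (NOT (NOT q OR p) OR NOT (NOT r AND NOT p) OR p) OR (NOT r AND q)   (double negation)
⇔ (p AND NOT r) OR (NOT NOT (NOT q OR p) AND NOT NOT (NOT r AND NOT p) AND NOT p) OR (NOT r AND q)   (De Morgan)
⇔ (p AND NOT r) OR ((NOT q OR p) AND NOT NOT (NOT r AND NOT p) AND NOT p) OR (NOT r AND q)   (double negation)
⇔ (p AND NOT r) OR ((NOT q OR p) AND NOT r AND NOT p AND NOT p) OR (NOT r AND q)   (double negation)
⇔ (p AND NOT r) OR (NOT q AND NOT r AND NOT p AND NOT p) OR (p AND NOT r AND NOT p AND NOT p) OR (NOT r AND q)   (distribute AND over OR)
⇔ (p AND NOT r) OR (NOT q AND NOT r AND NOT p) OR (NOT r AND q)   (simplify)

(p AND NOT r) OR (NOT q AND NOT r AND NOT p) OR (NOT r AND q)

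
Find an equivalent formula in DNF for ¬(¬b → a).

¬(¬b → a)
= ¬(¬¬b ∨ a)   [eliminate →]
= ¬¬¬b ∧ ¬a   [De Morgan]
= ¬b ∧ ¬a   [double negation]

¬b ∧ ¬a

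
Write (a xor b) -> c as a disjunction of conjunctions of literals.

(~a & ~b) | (b & a) | c

(a xor b) -> c
≡ ~(a xor b) | c   (eliminate ->)
≡ ~((a & ~b) | (~a & b)) | c   (expand xor)
≡ (~(a & ~b) & ~(~a & b)) | c   (De Morgan)
≡ ((~a | ~~b) & ~(~a & b)) | c   (De Morgan)
≡ ((~a | b) & ~(~a & b)) | c   (double negation)
≡ ((~a | b) & (~~a | ~b)) | c   (De Morgan)
≡ ((~a | b) & (a | ~b)) | c   (double negation)
≡ (~a & a) | (~a & ~b) | (b & a) | (b & ~b) | c   (distribute & over |)
≡ (~a & ~b) | (b & a) | c   (simplify)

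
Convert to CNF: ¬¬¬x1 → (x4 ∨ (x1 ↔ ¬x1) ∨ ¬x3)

¬¬¬x1 → (x4 ∨ (x1 ↔ ¬x1) ∨ ¬x3)
≡ ¬¬¬¬x1 ∨ x4 ∨ (x1 ↔ ¬x1) ∨ ¬x3   (eliminate →)
≡ ¬¬¬¬x1 ∨ x4 ∨ ((x1 → ¬x1) ∧ (¬x1 → x1)) ∨ ¬x3   (eliminate ↔)
≡ ¬¬¬¬x1 ∨ x4 ∨ ((¬x1 ∨ ¬x1) ∧ (¬x1 → x1)) ∨ ¬x3   (eliminate →)
≡ ¬¬¬¬x1 ∨ x4 ∨ ((¬x1 ∨ ¬x1) ∧ (¬¬x1 ∨ x1)) ∨ ¬x3   (eliminate →)
≡ ¬¬x1 ∨ x4 ∨ ((¬x1 ∨ ¬x1) ∧ (¬¬x1 ∨ x1)) ∨ ¬x3   (double negation)
≡ x1 ∨ x4 ∨ ((¬x1 ∨ ¬x1) ∧ (¬¬x1 ∨ x1)) ∨ ¬x3   (double negation)
≡ x1 ∨ x4 ∨ ((¬x1 ∨ ¬x1) ∧ (x1 ∨ x1)) ∨ ¬x3   (double negation)
≡ (x1 ∨ x4 ∨ ¬x1 ∨ ¬x1 ∨ ¬x3) ∧ (x1 ∨ x4 ∨ x1 ∨ x1 ∨ ¬x3)   (distribute ∨ over ∧)
≡ x1 ∨ x4 ∨ ¬x3   (simplify)

x1 ∨ x4 ∨ ¬x3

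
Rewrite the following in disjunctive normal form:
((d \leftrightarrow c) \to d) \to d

((d \leftrightarrow c) \to d) \to d
⇔ \lnot ((d \leftrightarrow c) \to d) \lor d   (eliminate \to)
⇔ \lnot (\lnot (d \leftrightarrow c) \lor d) \lor d   (eliminate \to)
⇔ \lnot (\lnot ((d \to c) \land (c \to d)) \lor d) \lor d   (eliminate \leftrightarrow)
⇔ \lnot (\lnot ((\lnot d \lor c) \land (c \to d)) \lor d) \lor d   (eliminate \to)
⇔ \lnot (\lnot ((\lnot d \lor c) \land (\lnot c \lor d)) \lor d) \lor d   (eliminate \to)
⇔ (\lnot \lnot ((\lnot d \lor c) \land (\lnot c \lor d)) \land \lnot d) \lor d   (De Morgan)
⇔ ((\lnot d \lor c) \land (\lnot c \lor d) \land \lnot d) \lor d   (double negation)
⇔ (\lnot d \land \lnot c \land \lnot d) \lor (\lnot d \land d \land \lnot d) \lor (c \land \lnot c \land \lnot d) \lor (c \land d \land \lnot d) \lor d   (distribute \land over \lor)
⇔ (\lnot d \land \lnot c) \lor d   (simplify)

(\lnot d \land \lnot c) \lor d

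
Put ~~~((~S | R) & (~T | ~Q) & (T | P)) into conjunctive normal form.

(S | T | ~P) & (S | Q | ~T) & (S | Q | ~P) & (~R | T | ~P) & (~R | Q | ~T) & (~R | Q | ~P)

~~~((~S | R) & (~T | ~Q) & (T | P))
= ~((~S | R) & (~T | ~Q) & (T | P))   [double negation]
= ~(~S | R) | ~(~T | ~Q) | ~(T | P)   [De Morgan]
= (~~S & ~R) | ~(~T | ~Q) | ~(T | P)   [De Morgan]
= (S & ~R) | ~(~T | ~Q) | ~(T | P)   [double negation]
= (S & ~R) | (~~T & ~~Q) | ~(T | P)   [De Morgan]
= (S & ~R) | (T & ~~Q) | ~(T | P)   [double negation]
= (S & ~R) | (T & Q) | ~(T | P)   [double negation]
= (S & ~R) | (T & Q) | (~T & ~P)   [De Morgan]
= (S | T | ~T) & (S | T | ~P) & (S | Q | ~T) & (S | Q | ~P) & (~R | T | ~T) & (~R | T | ~P) & (~R | Q | ~T) & (~R | Q | ~P)   [distribute | over &]
= (S | T | ~P) & (S | Q | ~T) & (S | Q | ~P) & (~R | T | ~P) & (~R | Q | ~T) & (~R | Q | ~P)   [simplify]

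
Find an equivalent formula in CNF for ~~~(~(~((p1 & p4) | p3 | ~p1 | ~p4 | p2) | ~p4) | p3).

~~~(~(~((p1 & p4) | p3 | ~p1 | ~p4 | p2) | ~p4) | p3)
≡ ~(~(~((p1 & p4) | p3 | ~p1 | ~p4 | p2) | ~p4) | p3)   — double negation
≡ ~~(~((p1 & p4) | p3 | ~p1 | ~p4 | p2) | ~p4) & ~p3   — De Morgan
≡ (~((p1 & p4) | p3 | ~p1 | ~p4 | p2) | ~p4) & ~p3   — double negation
≡ ((~(p1 & p4) & ~p3 & ~~p1 & ~~p4 & ~p2) | ~p4) & ~p3   — De Morgan
≡ (((~p1 | ~p4) & ~p3 & ~~p1 & ~~p4 & ~p2) | ~p4) & ~p3   — De Morgan
≡ (((~p1 | ~p4) & ~p3 & p1 & ~~p4 & ~p2) | ~p4) & ~p3   — double negation
≡ (((~p1 | ~p4) & ~p3 & p1 & p4 & ~p2) | ~p4) & ~p3   — double negation
≡ (~p1 | ~p4 | ~p4) & (~p3 | ~p4) & (p1 | ~p4) & (p4 | ~p4) & (~p2 | ~p4) & ~p3   — distribute | over &
≡ (~p1 | ~p4) & (p1 | ~p4) & (~p2 | ~p4) & ~p3   — simplify

(~p1 | ~p4) & (p1 | ~p4) & (~p2 | ~p4) & ~p3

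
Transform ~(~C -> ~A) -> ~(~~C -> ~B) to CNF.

~(~C -> ~A) -> ~(~~C -> ~B)
≡ ~~(~C -> ~A) | ~(~~C -> ~B)   [eliminate ->]
≡ ~~(~~C | ~A) | ~(~~C -> ~B)   [eliminate ->]
≡ ~~(~~C | ~A) | ~(~~~C | ~B)   [eliminate ->]
≡ ~~C | ~A | ~(~~~C | ~B)   [double negation]
≡ C | ~A | ~(~~~C | ~B)   [double negation]
≡ C | ~A | (~~~~C & ~~B)   [De Morgan]
≡ C | ~A | (~~C & ~~B)   [double negation]
≡ C | ~A | (C & ~~B)   [double negation]
≡ C | ~A | (C & B)   [double negation]
≡ (C | ~A | C) & (C | ~A | B)   [distribute | over &]
≡ C | ~A   [simplify]

C | ~A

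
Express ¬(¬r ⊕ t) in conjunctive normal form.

¬(¬r ⊕ t)
≡ ¬((¬r ∨ t) ∧ ¬(¬r ∧ t))   (expand ⊕)
≡ ¬(¬r ∨ t) ∨ ¬¬(¬r ∧ t)   (De Morgan)
≡ ¬¬r ∧ ¬t ∨ ¬¬(¬r ∧ t)   (De Morgan)
≡ r ∧ ¬t ∨ ¬¬(¬r ∧ t)   (double negation)
≡ r ∧ ¬t ∨ ¬r ∧ t   (double negation)
≡ (r ∨ ¬r) ∧ (r ∨ t) ∧ (¬t ∨ ¬r) ∧ (¬t ∨ t)   (distribute ∨ over ∧)
≡ (r ∨ t) ∧ (¬t ∨ ¬r)   (simplify)

(r ∨ t) ∧ (¬t ∨ ¬r)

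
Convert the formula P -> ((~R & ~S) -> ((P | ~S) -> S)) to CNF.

~P | R | S

P -> ((~R & ~S) -> ((P | ~S) -> S))
≡ ~P | ((~R & ~S) -> ((P | ~S) -> S))   — eliminate ->
≡ ~P | ~(~R & ~S) | ((P | ~S) -> S)   — eliminate ->
≡ ~P | ~(~R & ~S) | ~(P | ~S) | S   — eliminate ->
≡ ~P | ~~R | ~~S | ~(P | ~S) | S   — De Morgan
≡ ~P | R | ~~S | ~(P | ~S) | S   — double negation
≡ ~P | R | S | ~(P | ~S) | S   — double negation
≡ ~P | R | S | (~P & ~~S) | S   — De Morgan
≡ ~P | R | S | (~P & S) | S   — double negation
≡ (~P | R | S | ~P | S) & (~P | R | S | S | S)   — distribute | over &
≡ ~P | R | S   — simplify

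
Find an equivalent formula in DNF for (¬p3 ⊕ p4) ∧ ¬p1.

(¬p3 ⊕ p4) ∧ ¬p1
≡ ((¬p3 ∧ ¬p4) ∨ (¬¬p3 ∧ p4)) ∧ ¬p1   (expand ⊕)
≡ ((¬p3 ∧ ¬p4) ∨ (p3 ∧ p4)) ∧ ¬p1   (double negation)
≡ (¬p3 ∧ ¬p4 ∧ ¬p1) ∨ (p3 ∧ p4 ∧ ¬p1)   (distribute ∧ over ∨)

(¬p3 ∧ ¬p4 ∧ ¬p1) ∨ (p3 ∧ p4 ∧ ¬p1)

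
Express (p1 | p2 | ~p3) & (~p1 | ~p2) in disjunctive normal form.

(p1 | p2 | ~p3) & (~p1 | ~p2)
⇔ (p1 & ~p1) | (p1 & ~p2) | (p2 & ~p1) | (p2 & ~p2) | (~p3 & ~p1) | (~p3 & ~p2)   [distribute & over |]
⇔ (p1 & ~p2) | (p2 & ~p1) | (~p3 & ~p1) | (~p3 & ~p2)   [simplify]

(p1 & ~p2) | (p2 & ~p1) | (~p3 & ~p1) | (~p3 & ~p2)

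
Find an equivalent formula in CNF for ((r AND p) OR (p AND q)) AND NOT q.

((r AND p) OR (p AND q)) AND NOT q
= (r OR p) AND (r OR q) AND (p OR p) AND (p OR q) AND NOT q   [distribute OR over AND]
= (r OR q) AND p AND NOT q   [simplify]

(r OR q) AND p AND NOT q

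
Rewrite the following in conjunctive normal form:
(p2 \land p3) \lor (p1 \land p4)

(p2 \land p3) \lor (p1 \land p4)
⇔ (p2 \lor p1) \land (p2 \lor p4) \land (p3 \lor p1) \land (p3 \lor p4)   — distribute \lor over \land

(p2 \lor p1) \land (p2 \lor p4) \land (p3 \lor p1) \land (p3 \lor p4)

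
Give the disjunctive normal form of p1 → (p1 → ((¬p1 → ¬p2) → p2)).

p1 → (p1 → ((¬p1 → ¬p2) → p2))
= ¬p1 ∨ (p1 → ((¬p1 → ¬p2) → p2))   (eliminate →)
= ¬p1 ∨ ¬p1 ∨ ((¬p1 → ¬p2) → p2)   (eliminate →)
= ¬p1 ∨ ¬p1 ∨ ¬(¬p1 → ¬p2) ∨ p2   (eliminate →)
= ¬p1 ∨ ¬p1 ∨ ¬(¬¬p1 ∨ ¬p2) ∨ p2   (eliminate →)
= ¬p1 ∨ ¬p1 ∨ (¬¬¬p1 ∧ ¬¬p2) ∨ p2   (De Morgan)
= ¬p1 ∨ ¬p1 ∨ (¬p1 ∧ ¬¬p2) ∨ p2   (double negation)
= ¬p1 ∨ ¬p1 ∨ (¬p1 ∧ p2) ∨ p2   (double negation)
= ¬p1 ∨ p2   (simplify)

¬p1 ∨ p2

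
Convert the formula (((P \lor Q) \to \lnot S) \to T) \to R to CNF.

(((P \lor Q) \to \lnot S) \to T) \to R
= \lnot (((P \lor Q) \to \lnot S) \to T) \lor R   [eliminate \to]
= \lnot (\lnot ((P \lor Q) \to \lnot S) \lor T) \lor R   [eliminate \to]
= \lnot (\lnot (\lnot (P \lor Q) \lor \lnot S) \lor T) \lor R   [eliminate \to]
= (\lnot \lnot (\lnot (P \lor Q) \lor \lnot S) \land \lnot T) \lor R   [De Morgan]
= ((\lnot (P \lor Q) \lor \lnot S) \land \lnot T) \lor R   [double negation]
= (((\lnot P \land \lnot Q) \lor \lnot S) \land \lnot T) \lor R   [De Morgan]
= (\lnot P \lor \lnot S \lor R) \land (\lnot Q \lor \lnot S \lor R) \land (\lnot T \lor R)   [distribute \lor over \land]

(\lnot P \lor \lnot S \lor R) \land (\lnot Q \lor \lnot S \lor R) \land (\lnot T \lor R)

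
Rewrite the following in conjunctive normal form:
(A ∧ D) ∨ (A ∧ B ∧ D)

(A ∧ D) ∨ (A ∧ B ∧ D)
≡ (A ∨ A) ∧ (A ∨ B) ∧ (A ∨ D) ∧ (D ∨ A) ∧ (D ∨ B) ∧ (D ∨ D)   (distribute ∨ over ∧)
≡ A ∧ D   (simplify)

A ∧ D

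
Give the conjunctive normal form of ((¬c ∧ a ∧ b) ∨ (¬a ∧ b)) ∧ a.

((¬c ∧ a ∧ b) ∨ (¬a ∧ b)) ∧ a
≡ (¬c ∨ ¬a) ∧ (¬c ∨ b) ∧ (a ∨ ¬a) ∧ (a ∨ b) ∧ (b ∨ ¬a) ∧ (b ∨ b) ∧ a   [distribute ∨ over ∧]
≡ (¬c ∨ ¬a) ∧ b ∧ a   [simplify]

(¬c ∨ ¬a) ∧ b ∧ a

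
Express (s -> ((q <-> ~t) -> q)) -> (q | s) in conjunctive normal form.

(s -> ((q <-> ~t) -> q)) -> (q | s)
≡ ~(s -> ((q <-> ~t) -> q)) | q | s   [eliminate ->]
≡ ~(~s | ((q <-> ~t) -> q)) | q | s   [eliminate ->]
≡ ~(~s | ~(q <-> ~t) | q) | q | s   [eliminate ->]
≡ ~(~s | ~((q -> ~t) & (~t -> q)) | q) | q | s   [eliminate <->]
≡ ~(~s | ~((~q | ~t) & (~t -> q)) | q) | q | s   [eliminate ->]
≡ ~(~s | ~((~q | ~t) & (~~t | q)) | q) | q | s   [eliminate ->]
≡ (~~s & ~~((~q | ~t) & (~~t | q)) & ~q) | q | s   [De Morgan]
≡ (s & ~~((~q | ~t) & (~~t | q)) & ~q) | q | s   [double negation]
≡ (s & (~q | ~t) & (~~t | q) & ~q) | q | s   [double negation]
≡ (s & (~q | ~t) & (t | q) & ~q) | q | s   [double negation]
≡ (s | q | s) & (~q | ~t | q | s) & (t | q | q | s) & (~q | q | s)   [distribute | over &]
≡ s | q   [simplify]

s | q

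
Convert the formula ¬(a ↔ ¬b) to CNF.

(a ∨ ¬b) ∧ (b ∨ ¬a)

¬(a ↔ ¬b)
≡ ¬((a → ¬b) ∧ (¬b → a))   (eliminate ↔)
≡ ¬((¬a ∨ ¬b) ∧ (¬b → a))   (eliminate →)
≡ ¬((¬a ∨ ¬b) ∧ (¬¬b ∨ a))   (eliminate →)
≡ ¬(¬a ∨ ¬b) ∨ ¬(¬¬b ∨ a)   (De Morgan)
≡ (¬¬a ∧ ¬¬b) ∨ ¬(¬¬b ∨ a)   (De Morgan)
≡ (a ∧ ¬¬b) ∨ ¬(¬¬b ∨ a)   (double negation)
≡ (a ∧ b) ∨ ¬(¬¬b ∨ a)   (double negation)
≡ (a ∧ b) ∨ (¬¬¬b ∧ ¬a)   (De Morgan)
≡ (a ∧ b) ∨ (¬b ∧ ¬a)   (double negation)
≡ (a ∨ ¬b) ∧ (a ∨ ¬a) ∧ (b ∨ ¬b) ∧ (b ∨ ¬a)   (distribute ∨ over ∧)
≡ (a ∨ ¬b) ∧ (b ∨ ¬a)   (simplify)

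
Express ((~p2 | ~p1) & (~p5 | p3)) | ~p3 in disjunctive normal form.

((~p2 | ~p1) & (~p5 | p3)) | ~p3
= (~p2 & ~p5) | (~p2 & p3) | (~p1 & ~p5) | (~p1 & p3) | ~p3   [distribute & over |]

(~p2 & ~p5) | (~p2 & p3) | (~p1 & ~p5) | (~p1 & p3) | ~p3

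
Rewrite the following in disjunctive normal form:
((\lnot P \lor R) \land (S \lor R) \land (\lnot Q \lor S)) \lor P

(\lnot P \land S) \lor (R \land S) \lor (R \land \lnot Q) \lor P

((\lnot P \lor R) \land (S \lor R) \land (\lnot Q \lor S)) \lor P
⇔ (\lnot P \land S \land \lnot Q) \lor (\lnot P \land S \land S) \lor (\lnot P \land R \land \lnot Q) \lor (\lnot P \land R \land S) \lor (R \land S \land \lnot Q) \lor (R \land S \land S) \lor (R \land R \land \lnot Q) \lor (R \land R \land S) \lor P   — distribute \land over \lor
⇔ (\lnot P \land S) \lor (R \land S) \lor (R \land \lnot Q) \lor P   — simplify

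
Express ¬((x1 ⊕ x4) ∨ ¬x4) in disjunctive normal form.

x4 ∧ x1

¬((x1 ⊕ x4) ∨ ¬x4)
≡ ¬(x1 ∧ ¬x4 ∨ ¬x1 ∧ x4 ∨ ¬x4)   [expand ⊕]
≡ ¬(x1 ∧ ¬x4) ∧ ¬(¬x1 ∧ x4) ∧ ¬¬x4   [De Morgan]
≡ (¬x1 ∨ ¬¬x4) ∧ ¬(¬x1 ∧ x4) ∧ ¬¬x4   [De Morgan]
≡ (¬x1 ∨ x4) ∧ ¬(¬x1 ∧ x4) ∧ ¬¬x4   [double negation]
≡ (¬x1 ∨ x4) ∧ (¬¬x1 ∨ ¬x4) ∧ ¬¬x4   [De Morgan]
≡ (¬x1 ∨ x4) ∧ (x1 ∨ ¬x4) ∧ ¬¬x4   [double negation]
≡ (¬x1 ∨ x4) ∧ (x1 ∨ ¬x4) ∧ x4   [double negation]
≡ ¬x1 ∧ x1 ∧ x4 ∨ ¬x1 ∧ ¬x4 ∧ x4 ∨ x4 ∧ x1 ∧ x4 ∨ x4 ∧ ¬x4 ∧ x4   [distribute ∧ over ∨]
≡ x4 ∧ x1   [simplify]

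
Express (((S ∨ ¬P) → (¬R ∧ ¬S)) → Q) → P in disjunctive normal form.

(¬R ∧ ¬S ∧ ¬Q) ∨ P

(((S ∨ ¬P) → (¬R ∧ ¬S)) → Q) → P
≡ ¬(((S ∨ ¬P) → (¬R ∧ ¬S)) → Q) ∨ P   (eliminate →)
≡ ¬(¬((S ∨ ¬P) → (¬R ∧ ¬S)) ∨ Q) ∨ P   (eliminate →)
≡ ¬(¬(¬(S ∨ ¬P) ∨ (¬R ∧ ¬S)) ∨ Q) ∨ P   (eliminate →)
≡ (¬¬(¬(S ∨ ¬P) ∨ (¬R ∧ ¬S)) ∧ ¬Q) ∨ P   (De Morgan)
≡ ((¬(S ∨ ¬P) ∨ (¬R ∧ ¬S)) ∧ ¬Q) ∨ P   (double negation)
≡ (((¬S ∧ ¬¬P) ∨ (¬R ∧ ¬S)) ∧ ¬Q) ∨ P   (De Morgan)
≡ (((¬S ∧ P) ∨ (¬R ∧ ¬S)) ∧ ¬Q) ∨ P   (double negation)
≡ (¬S ∧ P ∧ ¬Q) ∨ (¬R ∧ ¬S ∧ ¬Q) ∨ P   (distribute ∧ over ∨)
≡ (¬R ∧ ¬S ∧ ¬Q) ∨ P   (simplify)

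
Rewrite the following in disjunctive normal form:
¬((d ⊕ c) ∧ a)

¬((d ⊕ c) ∧ a)
≡ ¬(((d ∧ ¬c) ∨ (¬d ∧ c)) ∧ a)   [expand ⊕]
≡ ¬((d ∧ ¬c) ∨ (¬d ∧ c)) ∨ ¬a   [De Morgan]
≡ (¬(d ∧ ¬c) ∧ ¬(¬d ∧ c)) ∨ ¬a   [De Morgan]
≡ ((¬d ∨ ¬¬c) ∧ ¬(¬d ∧ c)) ∨ ¬a   [De Morgan]
≡ ((¬d ∨ c) ∧ ¬(¬d ∧ c)) ∨ ¬a   [double negation]
≡ ((¬d ∨ c) ∧ (¬¬d ∨ ¬c)) ∨ ¬a   [De Morgan]
≡ ((¬d ∨ c) ∧ (d ∨ ¬c)) ∨ ¬a   [double negation]
≡ (¬d ∧ d) ∨ (¬d ∧ ¬c) ∨ (c ∧ d) ∨ (c ∧ ¬c) ∨ ¬a   [distribute ∧ over ∨]
≡ (¬d ∧ ¬c) ∨ (c ∧ d) ∨ ¬a   [simplify]

(¬d ∧ ¬c) ∨ (c ∧ d) ∨ ¬a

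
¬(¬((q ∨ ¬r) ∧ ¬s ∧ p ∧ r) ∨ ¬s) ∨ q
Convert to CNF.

¬(¬((q ∨ ¬r) ∧ ¬s ∧ p ∧ r) ∨ ¬s) ∨ q
≡ (¬¬((q ∨ ¬r) ∧ ¬s ∧ p ∧ r) ∧ ¬¬s) ∨ q   [De Morgan]
≡ ((q ∨ ¬r) ∧ ¬s ∧ p ∧ r ∧ ¬¬s) ∨ q   [double negation]
≡ ((q ∨ ¬r) ∧ ¬s ∧ p ∧ r ∧ s) ∨ q   [double negation]
≡ (q ∨ ¬r ∨ q) ∧ (¬s ∨ q) ∧ (p ∨ q) ∧ (r ∨ q) ∧ (s ∨ q)   [distribute ∨ over ∧]
≡ (q ∨ ¬r) ∧ (¬s ∨ q) ∧ (p ∨ q) ∧ (r ∨ q) ∧ (s ∨ q)   [simplify]

(q ∨ ¬r) ∧ (¬s ∨ q) ∧ (p ∨ q) ∧ (r ∨ q) ∧ (s ∨ q)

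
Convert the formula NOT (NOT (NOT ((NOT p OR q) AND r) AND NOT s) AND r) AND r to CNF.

NOT (NOT (NOT ((NOT p OR q) AND r) AND NOT s) AND r) AND r
= (NOT NOT (NOT ((NOT p OR q) AND r) AND NOT s) OR NOT r) AND r   [De Morgan]
= ((NOT ((NOT p OR q) AND r) AND NOT s) OR NOT r) AND r   [double negation]
= (((NOT (NOT p OR q) OR NOT r) AND NOT s) OR NOT r) AND r   [De Morgan]
= ((((NOT NOT p AND NOT q) OR NOT r) AND NOT s) OR NOT r) AND r   [De Morgan]
= ((((p AND NOT q) OR NOT r) AND NOT s) OR NOT r) AND r   [double negation]
= (p OR NOT r OR NOT r) AND (NOT q OR NOT r OR NOT r) AND (NOT s OR NOT r) AND r   [distribute OR over AND]
= (p OR NOT r) AND (NOT q OR NOT r) AND (NOT s OR NOT r) AND r   [simplify]

(p OR NOT r) AND (NOT q OR NOT r) AND (NOT s OR NOT r) AND r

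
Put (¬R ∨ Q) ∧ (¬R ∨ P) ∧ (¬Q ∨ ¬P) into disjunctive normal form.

(¬R ∧ ¬Q) ∨ (¬R ∧ ¬P)

(¬R ∨ Q) ∧ (¬R ∨ P) ∧ (¬Q ∨ ¬P)
⇔ (¬R ∧ ¬R ∧ ¬Q) ∨ (¬R ∧ ¬R ∧ ¬P) ∨ (¬R ∧ P ∧ ¬Q) ∨ (¬R ∧ P ∧ ¬P) ∨ (Q ∧ ¬R ∧ ¬Q) ∨ (Q ∧ ¬R ∧ ¬P) ∨ (Q ∧ P ∧ ¬Q) ∨ (Q ∧ P ∧ ¬P)   [distribute ∧ over ∨]
⇔ (¬R ∧ ¬Q) ∨ (¬R ∧ ¬P)   [simplify]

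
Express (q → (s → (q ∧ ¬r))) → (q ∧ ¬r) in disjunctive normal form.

(q ∧ s ∧ r) ∨ (q ∧ ¬r)

(q → (s → (q ∧ ¬r))) → (q ∧ ¬r)
≡ ¬(q → (s → (q ∧ ¬r))) ∨ (q ∧ ¬r)   — eliminate →
≡ ¬(¬q ∨ (s → (q ∧ ¬r))) ∨ (q ∧ ¬r)   — eliminate →
≡ ¬(¬q ∨ ¬s ∨ (q ∧ ¬r)) ∨ (q ∧ ¬r)   — eliminate →
≡ (¬¬q ∧ ¬¬s ∧ ¬(q ∧ ¬r)) ∨ (q ∧ ¬r)   — De Morgan
≡ (q ∧ ¬¬s ∧ ¬(q ∧ ¬r)) ∨ (q ∧ ¬r)   — double negation
≡ (q ∧ s ∧ ¬(q ∧ ¬r)) ∨ (q ∧ ¬r)   — double negation
≡ (q ∧ s ∧ (¬q ∨ ¬¬r)) ∨ (q ∧ ¬r)   — De Morgan
≡ (q ∧ s ∧ (¬q ∨ r)) ∨ (q ∧ ¬r)   — double negation
≡ (q ∧ s ∧ ¬q) ∨ (q ∧ s ∧ r) ∨ (q ∧ ¬r)   — distribute ∧ over ∨
≡ (q ∧ s ∧ r) ∨ (q ∧ ¬r)   — simplify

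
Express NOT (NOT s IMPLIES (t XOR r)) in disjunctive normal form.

NOT (NOT s IMPLIES (t XOR r))
≡ NOT (NOT NOT s OR (t XOR r))   [eliminate IMPLIES]
≡ NOT (NOT NOT s OR (t AND NOT r) OR (NOT t AND r))   [expand XOR]
≡ NOT NOT NOT s AND NOT (t AND NOT r) AND NOT (NOT t AND r)   [De Morgan]
≡ NOT s AND NOT (t AND NOT r) AND NOT (NOT t AND r)   [double negation]
≡ NOT s AND (NOT t OR NOT NOT r) AND NOT (NOT t AND r)   [De Morgan]
≡ NOT s AND (NOT t OR r) AND NOT (NOT t AND r)   [double negation]
≡ NOT s AND (NOT t OR r) AND (NOT NOT t OR NOT r)   [De Morgan]
≡ NOT s AND (NOT t OR r) AND (t OR NOT r)   [double negation]
≡ (NOT s AND NOT t AND t) OR (NOT s AND NOT t AND NOT r) OR (NOT s AND r AND t) OR (NOT s AND r AND NOT r)   [distribute AND over OR]
≡ (NOT s AND NOT t AND NOT r) OR (NOT s AND r AND t)   [simplify]

(NOT s AND NOT t AND NOT r) OR (NOT s AND r AND t)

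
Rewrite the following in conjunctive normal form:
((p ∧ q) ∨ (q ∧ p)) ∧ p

p ∧ q

((p ∧ q) ∨ (q ∧ p)) ∧ p
≡ (p ∨ q) ∧ (p ∨ p) ∧ (q ∨ q) ∧ (q ∨ p) ∧ p   [distribute ∨ over ∧]
≡ p ∧ q   [simplify]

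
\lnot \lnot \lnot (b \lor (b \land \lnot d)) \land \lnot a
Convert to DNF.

\lnot b \land \lnot a

\lnot \lnot \lnot (b \lor (b \land \lnot d)) \land \lnot a
⇔ \lnot (b \lor (b \land \lnot d)) \land \lnot a   [double negation]
⇔ \lnot b \land \lnot (b \land \lnot d) \land \lnot a   [De Morgan]
⇔ \lnot b \land (\lnot b \lor \lnot \lnot d) \land \lnot a   [De Morgan]
⇔ \lnot b \land (\lnot b \lor d) \land \lnot a   [double negation]
⇔ (\lnot b \land \lnot b \land \lnot a) \lor (\lnot b \land d \land \lnot a)   [distribute \land over \lor]
⇔ \lnot b \land \lnot a   [simplify]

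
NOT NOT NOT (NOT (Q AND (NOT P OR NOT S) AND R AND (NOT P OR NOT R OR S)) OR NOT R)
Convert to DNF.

Q AND NOT P AND R

NOT NOT NOT (NOT (Q AND (NOT P OR NOT S) AND R AND (NOT P OR NOT R OR S)) OR NOT R)
= NOT (NOT (Q AND (NOT P OR NOT S) AND R AND (NOT P OR NOT R OR S)) OR NOT R)   (double negation)
= NOT NOT (Q AND (NOT P OR NOT S) AND R AND (NOT P OR NOT R OR S)) AND NOT NOT R   (De Morgan)
= Q AND (NOT P OR NOT S) AND R AND (NOT P OR NOT R OR S) AND NOT NOT R   (double negation)
= Q AND (NOT P OR NOT S) AND R AND (NOT P OR NOT R OR S) AND R   (double negation)
= (Q AND NOT P AND R AND NOT P AND R) OR (Q AND NOT P AND R AND NOT R AND R) OR (Q AND NOT P AND R AND S AND R) OR (Q AND NOT S AND R AND NOT P AND R) OR (Q AND NOT S AND R AND NOT R AND R) OR (Q AND NOT S AND R AND S AND R)   (distribute AND over OR)
= Q AND NOT P AND R   (simplify)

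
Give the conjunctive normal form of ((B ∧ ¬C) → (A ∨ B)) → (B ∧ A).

((B ∧ ¬C) → (A ∨ B)) → (B ∧ A)
⇔ ¬((B ∧ ¬C) → (A ∨ B)) ∨ (B ∧ A)   — eliminate →
⇔ ¬(¬(B ∧ ¬C) ∨ A ∨ B) ∨ (B ∧ A)   — eliminate →
⇔ (¬¬(B ∧ ¬C) ∧ ¬A ∧ ¬B) ∨ (B ∧ A)   — De Morgan
⇔ (B ∧ ¬C ∧ ¬A ∧ ¬B) ∨ (B ∧ A)   — double negation
⇔ (B ∨ B) ∧ (B ∨ A) ∧ (¬C ∨ B) ∧ (¬C ∨ A) ∧ (¬A ∨ B) ∧ (¬A ∨ A) ∧ (¬B ∨ B) ∧ (¬B ∨ A)   — distribute ∨ over ∧
⇔ B ∧ (¬C ∨ A) ∧ (¬B ∨ A)   — simplify

B ∧ (¬C ∨ A) ∧ (¬B ∨ A)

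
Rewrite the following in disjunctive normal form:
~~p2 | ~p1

p2 | ~p1

~~p2 | ~p1
≡ p2 | ~p1   [double negation]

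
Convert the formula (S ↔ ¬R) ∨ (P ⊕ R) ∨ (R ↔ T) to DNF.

(¬S ∧ R) ∨ (¬R ∧ S) ∨ (P ∧ ¬R) ∨ (¬P ∧ R) ∨ (¬R ∧ ¬T) ∨ (T ∧ R)

(S ↔ ¬R) ∨ (P ⊕ R) ∨ (R ↔ T)
⇔ ((S → ¬R) ∧ (¬R → S)) ∨ (P ⊕ R) ∨ (R ↔ T)   (eliminate ↔)
⇔ ((¬S ∨ ¬R) ∧ (¬R → S)) ∨ (P ⊕ R) ∨ (R ↔ T)   (eliminate →)
⇔ ((¬S ∨ ¬R) ∧ (¬¬R ∨ S)) ∨ (P ⊕ R) ∨ (R ↔ T)   (eliminate →)
⇔ ((¬S ∨ ¬R) ∧ (¬¬R ∨ S)) ∨ (P ∧ ¬R) ∨ (¬P ∧ R) ∨ (R ↔ T)   (expand ⊕)
⇔ ((¬S ∨ ¬R) ∧ (¬¬R ∨ S)) ∨ (P ∧ ¬R) ∨ (¬P ∧ R) ∨ ((R → T) ∧ (T → R))   (eliminate ↔)
⇔ ((¬S ∨ ¬R) ∧ (¬¬R ∨ S)) ∨ (P ∧ ¬R) ∨ (¬P ∧ R) ∨ ((¬R ∨ T) ∧ (T → R))   (eliminate →)
⇔ ((¬S ∨ ¬R) ∧ (¬¬R ∨ S)) ∨ (P ∧ ¬R) ∨ (¬P ∧ R) ∨ ((¬R ∨ T) ∧ (¬T ∨ R))   (eliminate →)
⇔ ((¬S ∨ ¬R) ∧ (R ∨ S)) ∨ (P ∧ ¬R) ∨ (¬P ∧ R) ∨ ((¬R ∨ T) ∧ (¬T ∨ R))   (double negation)
⇔ (¬S ∧ R) ∨ (¬S ∧ S) ∨ (¬R ∧ R) ∨ (¬R ∧ S) ∨ (P ∧ ¬R) ∨ (¬P ∧ R) ∨ (¬R ∧ ¬T) ∨ (¬R ∧ R) ∨ (T ∧ ¬T) ∨ (T ∧ R)   (distribute ∧ over ∨)
⇔ (¬S ∧ R) ∨ (¬R ∧ S) ∨ (P ∧ ¬R) ∨ (¬P ∧ R) ∨ (¬R ∧ ¬T) ∨ (T ∧ R)   (simplify)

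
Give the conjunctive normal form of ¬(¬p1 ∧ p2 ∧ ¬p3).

p1 ∨ ¬p2 ∨ p3

¬(¬p1 ∧ p2 ∧ ¬p3)
⇔ ¬¬p1 ∨ ¬p2 ∨ ¬¬p3   [De Morgan]
⇔ p1 ∨ ¬p2 ∨ ¬¬p3   [double negation]
⇔ p1 ∨ ¬p2 ∨ p3   [double negation]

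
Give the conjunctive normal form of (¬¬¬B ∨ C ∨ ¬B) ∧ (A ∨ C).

(¬¬¬B ∨ C ∨ ¬B) ∧ (A ∨ C)
⇔ (¬B ∨ C ∨ ¬B) ∧ (A ∨ C)   [double negation]
⇔ (¬B ∨ C) ∧ (A ∨ C)   [simplify]

(¬B ∨ C) ∧ (A ∨ C)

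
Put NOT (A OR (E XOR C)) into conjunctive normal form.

NOT A AND (NOT E OR C) AND (NOT C OR E)

NOT (A OR (E XOR C))
≡ NOT (A OR ((E OR C) AND NOT (E AND C)))   (expand XOR)
≡ NOT A AND NOT ((E OR C) AND NOT (E AND C))   (De Morgan)
≡ NOT A AND (NOT (E OR C) OR NOT NOT (E AND C))   (De Morgan)
≡ NOT A AND ((NOT E AND NOT C) OR NOT NOT (E AND C))   (De Morgan)
≡ NOT A AND ((NOT E AND NOT C) OR (E AND C))   (double negation)
≡ NOT A AND (NOT E OR E) AND (NOT E OR C) AND (NOT C OR E) AND (NOT C OR C)   (distribute OR over AND)
≡ NOT A AND (NOT E OR C) AND (NOT C OR E)   (simplify)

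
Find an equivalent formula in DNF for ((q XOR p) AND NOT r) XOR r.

((q XOR p) AND NOT r) XOR r
≡ ((q XOR p) AND NOT r AND NOT r) OR (NOT ((q XOR p) AND NOT r) AND r)   (expand XOR)
≡ (((q AND NOT p) OR (NOT q AND p)) AND NOT r AND NOT r) OR (NOT ((q XOR p) AND NOT r) AND r)   (expand XOR)
≡ (((q AND NOT p) OR (NOT q AND p)) AND NOT r AND NOT r) OR (NOT (((q AND NOT p) OR (NOT q AND p)) AND NOT r) AND r)   (expand XOR)
≡ (((q AND NOT p) OR (NOT q AND p)) AND NOT r AND NOT r) OR ((NOT ((q AND NOT p) OR (NOT q AND p)) OR NOT NOT r) AND r)   (De Morgan)
≡ (((q AND NOT p) OR (NOT q AND p)) AND NOT r AND NOT r) OR (((NOT (q AND NOT p) AND NOT (NOT q AND p)) OR NOT NOT r) AND r)   (De Morgan)
≡ (((q AND NOT p) OR (NOT q AND p)) AND NOT r AND NOT r) OR ((((NOT q OR NOT NOT p) AND NOT (NOT q AND p)) OR NOT NOT r) AND r)   (De Morgan)
≡ (((q AND NOT p) OR (NOT q AND p)) AND NOT r AND NOT r) OR ((((NOT q OR p) AND NOT (NOT q AND p)) OR NOT NOT r) AND r)   (double negation)
≡ (((q AND NOT p) OR (NOT q AND p)) AND NOT r AND NOT r) OR ((((NOT q OR p) AND (NOT NOT q OR NOT p)) OR NOT NOT r) AND r)   (De Morgan)
≡ (((q AND NOT p) OR (NOT q AND p)) AND NOT r AND NOT r) OR ((((NOT q OR p) AND (q OR NOT p)) OR NOT NOT r) AND r)   (double negation)
≡ (((q AND NOT p) OR (NOT q AND p)) AND NOT r AND NOT r) OR ((((NOT q OR p) AND (q OR NOT p)) OR r) AND r)   (double negation)
≡ (q AND NOT p AND NOT r AND NOT r) OR (NOT q AND p AND NOT r AND NOT r) OR (NOT q AND q AND r) OR (NOT q AND NOT p AND r) OR (p AND q AND r) OR (p AND NOT p AND r) OR (r AND r)   (distribute AND over OR)
≡ (q AND NOT p AND NOT r) OR (NOT q AND p AND NOT r) OR r   (simplify)

(q AND NOT p AND NOT r) OR (NOT q AND p AND NOT r) OR r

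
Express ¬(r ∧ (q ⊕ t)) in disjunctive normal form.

¬r ∨ (¬q ∧ ¬t) ∨ (t ∧ q)

¬(r ∧ (q ⊕ t))
≡ ¬(r ∧ ((q ∧ ¬t) ∨ (¬q ∧ t)))   — expand ⊕
≡ ¬r ∨ ¬((q ∧ ¬t) ∨ (¬q ∧ t))   — De Morgan
≡ ¬r ∨ (¬(q ∧ ¬t) ∧ ¬(¬q ∧ t))   — De Morgan
≡ ¬r ∨ ((¬q ∨ ¬¬t) ∧ ¬(¬q ∧ t))   — De Morgan
≡ ¬r ∨ ((¬q ∨ t) ∧ ¬(¬q ∧ t))   — double negation
≡ ¬r ∨ ((¬q ∨ t) ∧ (¬¬q ∨ ¬t))   — De Morgan
≡ ¬r ∨ ((¬q ∨ t) ∧ (q ∨ ¬t))   — double negation
≡ ¬r ∨ (¬q ∧ q) ∨ (¬q ∧ ¬t) ∨ (t ∧ q) ∨ (t ∧ ¬t)   — distribute ∧ over ∨
≡ ¬r ∨ (¬q ∧ ¬t) ∨ (t ∧ q)   — simplify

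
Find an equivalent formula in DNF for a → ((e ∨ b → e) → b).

¬a ∨ b

a → ((e ∨ b → e) → b)
≡ ¬a ∨ ((e ∨ b → e) → b)
≡ ¬a ∨ ¬(e ∨ b → e) ∨ b
≡ ¬a ∨ ¬(¬(e ∨ b) ∨ e) ∨ b
≡ ¬a ∨ ¬¬(e ∨ b) ∧ ¬e ∨ b
≡ ¬a ∨ (e ∨ b) ∧ ¬e ∨ b
≡ ¬a ∨ e ∧ ¬e ∨ b ∧ ¬e ∨ b
≡ ¬a ∨ b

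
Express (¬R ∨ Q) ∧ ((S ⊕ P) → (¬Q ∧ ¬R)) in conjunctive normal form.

(¬R ∨ Q) ∧ ((S ⊕ P) → (¬Q ∧ ¬R))
≡ (¬R ∨ Q) ∧ (¬(S ⊕ P) ∨ (¬Q ∧ ¬R))   [eliminate →]
≡ (¬R ∨ Q) ∧ (¬((S ∨ P) ∧ ¬(S ∧ P)) ∨ (¬Q ∧ ¬R))   [expand ⊕]
≡ (¬R ∨ Q) ∧ (¬(S ∨ P) ∨ ¬¬(S ∧ P) ∨ (¬Q ∧ ¬R))   [De Morgan]
≡ (¬R ∨ Q) ∧ ((¬S ∧ ¬P) ∨ ¬¬(S ∧ P) ∨ (¬Q ∧ ¬R))   [De Morgan]
≡ (¬R ∨ Q) ∧ ((¬S ∧ ¬P) ∨ (S ∧ P) ∨ (¬Q ∧ ¬R))   [double negation]
≡ (¬R ∨ Q) ∧ (¬S ∨ S ∨ ¬Q) ∧ (¬S ∨ S ∨ ¬R) ∧ (¬S ∨ P ∨ ¬Q) ∧ (¬S ∨ P ∨ ¬R) ∧ (¬P ∨ S ∨ ¬Q) ∧ (¬P ∨ S ∨ ¬R) ∧ (¬P ∨ P ∨ ¬Q) ∧ (¬P ∨ P ∨ ¬R)   [distribute ∨ over ∧]
≡ (¬R ∨ Q) ∧ (¬S ∨ P ∨ ¬Q) ∧ (¬S ∨ P ∨ ¬R) ∧ (¬P ∨ S ∨ ¬Q) ∧ (¬P ∨ S ∨ ¬R)   [simplify]

(¬R ∨ Q) ∧ (¬S ∨ P ∨ ¬Q) ∧ (¬S ∨ P ∨ ¬R) ∧ (¬P ∨ S ∨ ¬Q) ∧ (¬P ∨ S ∨ ¬R)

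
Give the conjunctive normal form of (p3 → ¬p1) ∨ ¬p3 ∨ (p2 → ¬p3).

(p3 → ¬p1) ∨ ¬p3 ∨ (p2 → ¬p3)
= ¬p3 ∨ ¬p1 ∨ ¬p3 ∨ (p2 → ¬p3)
= ¬p3 ∨ ¬p1 ∨ ¬p3 ∨ ¬p2 ∨ ¬p3
= ¬p3 ∨ ¬p1 ∨ ¬p2

¬p3 ∨ ¬p1 ∨ ¬p2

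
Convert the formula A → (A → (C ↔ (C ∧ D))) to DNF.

A → (A → (C ↔ (C ∧ D)))
≡ ¬A ∨ (A → (C ↔ (C ∧ D)))   — eliminate →
≡ ¬A ∨ ¬A ∨ (C ↔ (C ∧ D))   — eliminate →
≡ ¬A ∨ ¬A ∨ ((C → (C ∧ D)) ∧ ((C ∧ D) → C))   — eliminate ↔
≡ ¬A ∨ ¬A ∨ ((¬C ∨ (C ∧ D)) ∧ ((C ∧ D) → C))   — eliminate →
≡ ¬A ∨ ¬A ∨ ((¬C ∨ (C ∧ D)) ∧ (¬(C ∧ D) ∨ C))   — eliminate →
≡ ¬A ∨ ¬A ∨ ((¬C ∨ (C ∧ D)) ∧ (¬C ∨ ¬D ∨ C))   — De Morgan
≡ ¬A ∨ ¬A ∨ (¬C ∧ ¬C) ∨ (¬C ∧ ¬D) ∨ (¬C ∧ C) ∨ (C ∧ D ∧ ¬C) ∨ (C ∧ D ∧ ¬D) ∨ (C ∧ D ∧ C)   — distribute ∧ over ∨
≡ ¬A ∨ ¬C ∨ (C ∧ D)   — simplify

¬A ∨ ¬C ∨ (C ∧ D)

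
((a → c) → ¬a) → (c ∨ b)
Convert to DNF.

c ∨ b

((a → c) → ¬a) → (c ∨ b)
= ¬((a → c) → ¬a) ∨ c ∨ b   [eliminate →]
= ¬(¬(a → c) ∨ ¬a) ∨ c ∨ b   [eliminate →]
= ¬(¬(¬a ∨ c) ∨ ¬a) ∨ c ∨ b   [eliminate →]
= (¬¬(¬a ∨ c) ∧ ¬¬a) ∨ c ∨ b   [De Morgan]
= ((¬a ∨ c) ∧ ¬¬a) ∨ c ∨ b   [double negation]
= ((¬a ∨ c) ∧ a) ∨ c ∨ b   [double negation]
= (¬a ∧ a) ∨ (c ∧ a) ∨ c ∨ b   [distribute ∧ over ∨]
= c ∨ b   [simplify]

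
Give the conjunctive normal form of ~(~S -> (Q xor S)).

~(~S -> (Q xor S))
≡ ~(~~S | (Q xor S))   — eliminate ->
≡ ~(~~S | ((Q | S) & ~(Q & S)))   — expand xor
≡ ~~~S & ~((Q | S) & ~(Q & S))   — De Morgan
≡ ~S & ~((Q | S) & ~(Q & S))   — double negation
≡ ~S & (~(Q | S) | ~~(Q & S))   — De Morgan
≡ ~S & ((~Q & ~S) | ~~(Q & S))   — De Morgan
≡ ~S & ((~Q & ~S) | (Q & S))   — double negation
≡ ~S & (~Q | Q) & (~Q | S) & (~S | Q) & (~S | S)   — distribute | over &
≡ ~S & (~Q | S)   — simplify

~S & (~Q | S)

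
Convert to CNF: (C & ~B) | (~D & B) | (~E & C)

(C & ~B) | (~D & B) | (~E & C)
≡ (C | ~D | ~E) & (C | ~D | C) & (C | B | ~E) & (C | B | C) & (~B | ~D | ~E) & (~B | ~D | C) & (~B | B | ~E) & (~B | B | C)   — distribute | over &
≡ (C | ~D) & (C | B) & (~B | ~D | ~E)   — simplify

(C | ~D) & (C | B) & (~B | ~D | ~E)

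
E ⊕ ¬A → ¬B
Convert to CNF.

(¬E ∨ ¬A ∨ ¬B) ∧ (A ∨ E ∨ ¬B)

E ⊕ ¬A → ¬B
= ¬(E ⊕ ¬A) ∨ ¬B   (eliminate →)
= ¬((E ∨ ¬A) ∧ ¬(E ∧ ¬A)) ∨ ¬B   (expand ⊕)
= ¬(E ∨ ¬A) ∨ ¬¬(E ∧ ¬A) ∨ ¬B   (De Morgan)
= ¬E ∧ ¬¬A ∨ ¬¬(E ∧ ¬A) ∨ ¬B   (De Morgan)
= ¬E ∧ A ∨ ¬¬(E ∧ ¬A) ∨ ¬B   (double negation)
= ¬E ∧ A ∨ E ∧ ¬A ∨ ¬B   (double negation)
= (¬E ∨ E ∨ ¬B) ∧ (¬E ∨ ¬A ∨ ¬B) ∧ (A ∨ E ∨ ¬B) ∧ (A ∨ ¬A ∨ ¬B)   (distribute ∨ over ∧)
= (¬E ∨ ¬A ∨ ¬B) ∧ (A ∨ E ∨ ¬B)   (simplify)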